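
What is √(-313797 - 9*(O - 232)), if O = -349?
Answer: 2*I*√77142 ≈ 555.49*I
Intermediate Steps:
√(-313797 - 9*(O - 232)) = √(-313797 - 9*(-349 - 232)) = √(-313797 - 9*(-581)) = √(-313797 + 5229) = √(-308568) = 2*I*√77142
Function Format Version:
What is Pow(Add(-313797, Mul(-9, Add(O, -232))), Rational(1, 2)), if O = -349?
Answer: Mul(2, I, Pow(77142, Rational(1, 2))) ≈ Mul(555.49, I)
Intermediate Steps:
Pow(Add(-313797, Mul(-9, Add(O, -232))), Rational(1, 2)) = Pow(Add(-313797, Mul(-9, Add(-349, -232))), Rational(1, 2)) = Pow(Add(-313797, Mul(-9, -581)), Rational(1, 2)) = Pow(Add(-313797, 5229), Rational(1, 2)) = Pow(-308568, Rational(1, 2)) = Mul(2, I, Pow(77142, Rational(1, 2)))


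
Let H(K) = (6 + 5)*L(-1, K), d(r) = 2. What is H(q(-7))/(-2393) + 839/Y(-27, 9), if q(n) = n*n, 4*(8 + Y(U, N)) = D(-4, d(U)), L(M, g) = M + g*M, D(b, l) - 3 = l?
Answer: -8016058/64611 ≈ -124.07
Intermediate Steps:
D(b, l) = 3 + l
L(M, g) = M + M*g
Y(U, N) = -27/4 (Y(U, N) = -8 + (3 + 2)/4 = -8 + (1/4)*5 = -8 + 5/4 = -27/4)
q(n) = n**2
H(K) = -11 - 11*K (H(K) = (6 + 5)*(-(1 + K)) = 11*(-1 - K) = -11 - 11*K)
H(q(-7))/(-2393) + 839/Y(-27, 9) = (-11 - 11*(-7)**2)/(-2393) + 839/(-27/4) = (-11 - 11*49)*(-1/2393) + 839*(-4/27) = (-11 - 539)*(-1/2393) - 3356/27 = -550*(-1/2393) - 3356/27 = 550/2393 - 3356/27 = -8016058/64611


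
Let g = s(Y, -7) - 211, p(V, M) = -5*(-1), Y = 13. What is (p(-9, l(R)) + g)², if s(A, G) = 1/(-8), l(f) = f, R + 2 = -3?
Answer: 2719201/64 ≈ 42488.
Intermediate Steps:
R = -5 (R = -2 - 3 = -5)
p(V, M) = 5
s(A, G) = -⅛
g = -1689/8 (g = -⅛ - 211 = -1689/8 ≈ -211.13)
(p(-9, l(R)) + g)² = (5 - 1689/8)² = (-1649/8)² = 2719201/64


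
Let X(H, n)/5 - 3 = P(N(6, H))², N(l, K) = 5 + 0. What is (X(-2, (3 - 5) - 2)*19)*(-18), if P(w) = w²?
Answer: -1073880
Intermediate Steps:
N(l, K) = 5
X(H, n) = 3140 (X(H, n) = 15 + 5*(5²)² = 15 + 5*25² = 15 + 5*625 = 15 + 3125 = 3140)
(X(-2, (3 - 5) - 2)*19)*(-18) = (3140*19)*(-18) = 59660*(-18) = -1073880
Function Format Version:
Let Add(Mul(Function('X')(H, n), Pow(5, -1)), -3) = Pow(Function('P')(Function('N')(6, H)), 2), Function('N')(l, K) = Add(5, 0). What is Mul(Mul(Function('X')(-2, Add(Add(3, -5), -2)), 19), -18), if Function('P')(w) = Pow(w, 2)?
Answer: -1073880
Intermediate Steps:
Function('N')(l, K) = 5
Function('X')(H, n) = 3140 (Function('X')(H, n) = Add(15, Mul(5, Pow(Pow(5, 2), 2))) = Add(15, Mul(5, Pow(25, 2))) = Add(15, Mul(5, 625)) = Add(15, 3125) = 3140)
Mul(Mul(Function('X')(-2, Add(Add(3, -5), -2)), 19), -18) = Mul(Mul(3140, 19), -18) = Mul(59660, -18) = -1073880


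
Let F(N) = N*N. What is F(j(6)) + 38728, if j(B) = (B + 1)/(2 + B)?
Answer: 2478641/64 ≈ 38729.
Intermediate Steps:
j(B) = (1 + B)/(2 + B)
F(N) = N²
F(j(6)) + 38728 = ((1 + 6)/(2 + 6))² + 38728 = (7/8)² + 38728 = 49/64 + 38728 = 2478641/64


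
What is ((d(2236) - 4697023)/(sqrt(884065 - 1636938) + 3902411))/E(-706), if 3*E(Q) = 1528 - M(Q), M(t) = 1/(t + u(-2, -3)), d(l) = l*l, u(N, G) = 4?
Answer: 46065023339517/302505410849175827 - 11804247*I*sqrt(752873)/302505410849175827 ≈ 0.00015228 - 3.3858e-8*I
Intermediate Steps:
d(l) = l**2
M(t) = 1/(4 + t) (M(t) = 1/(t + 4) = 1/(4 + t))
E(Q) = 1528/3 - 1/(3*(4 + Q)) (E(Q) = (1528 - 1/(4 + Q))/3 = 1528/3 - 1/(3*(4 + Q)))
((d(2236) - 4697023)/(sqrt(884065 - 1636938) + 3902411))/E(-706) = ((2236**2 - 4697023)/(sqrt(884065 - 1636938) + 3902411))/(((6111 + 1528*(-706))/(3*(4 - 706)))) = ((4999696 - 4697023)/(sqrt(-752873) + 3902411))/(((1/3)*(6111 - 1078768)/(-702))) = (302673/(I*sqrt(752873) + 3902411))/(((1/3)*(-1/702)*(-1072657))) = (302673/(3902411 + I*sqrt(752873)))/(1072657/2106) = (302673/(3902411 + I*sqrt(752873)))*(2106/1072657) = 637429338/(1072657*(3902411 + I*sqrt(752873)))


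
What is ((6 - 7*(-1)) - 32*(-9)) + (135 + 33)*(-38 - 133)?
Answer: -28427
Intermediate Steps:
((6 - 7*(-1)) - 32*(-9)) + (135 + 33)*(-38 - 133) = ((6 + 7) + 288) + 168*(-171) = (13 + 288) - 28728 = 301 - 28728 = -28427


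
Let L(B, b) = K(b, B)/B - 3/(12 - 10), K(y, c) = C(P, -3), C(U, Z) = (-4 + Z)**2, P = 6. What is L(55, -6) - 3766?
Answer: -414327/110 ≈ -3766.6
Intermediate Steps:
K(y, c) = 49 (K(y, c) = (-4 - 3)**2 = (-7)**2 = 49)
L(B, b) = -3/2 + 49/B (L(B, b) = 49/B - 3/(12 - 10) = 49/B - 3/2 = -3/2 + 49/B)
L(55, -6) - 3766 = (-3/2 + 49/55) - 3766 = -67/110 - 3766 = -414327/110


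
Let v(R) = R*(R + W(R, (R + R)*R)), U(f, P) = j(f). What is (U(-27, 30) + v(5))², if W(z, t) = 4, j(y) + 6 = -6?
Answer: 1089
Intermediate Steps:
j(y) = -12 (j(y) = -6 - 6 = -12)
U(f, P) = -12
v(R) = R*(4 + R) (v(R) = R*(R + 4) = R*(4 + R))
(U(-27, 30) + v(5))² = (-12 + 5*(4 + 5))² = (-12 + 5*9)² = (-12 + 45)² = 33² = 1089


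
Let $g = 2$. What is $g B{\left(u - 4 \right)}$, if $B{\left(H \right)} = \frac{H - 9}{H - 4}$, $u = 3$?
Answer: $4$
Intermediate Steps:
$B{\left(H \right)} = \frac{-9 + H}{-4 + H}$
$g B{\left(u - 4 \right)} = 2 \frac{-9 + \left(3 - 4\right)}{-4 + \left(3 - 4\right)} = 2 \frac{-9 - 1}{-4 - 1} = 2 \frac{1}{-5} \left(-10\right) = 2 \left(\left(- \frac{1}{5}\right) \left(-10\right)\right) = 2 \cdot 2 = 4$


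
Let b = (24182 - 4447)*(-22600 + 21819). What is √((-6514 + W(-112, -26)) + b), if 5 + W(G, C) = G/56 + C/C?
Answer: I*√15419555 ≈ 3926.8*I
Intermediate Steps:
W(G, C) = -4 + G/56 (W(G, C) = -5 + (G/56 + C/C) = -5 + (G*(1/56) + 1) = -5 + (G/56 + 1) = -5 + (1 + G/56) = -4 + G/56)
b = -15413035 (b = 19735*(-781) = -15413035)
√((-6514 + W(-112, -26)) + b) = √((-6514 + (-4 + (1/56)*(-112))) - 15413035) = √((-6514 + (-4 - 2)) - 15413035) = √((-6514 - 6) - 15413035) = √(-6520 - 15413035) = √(-15419555) = I*√15419555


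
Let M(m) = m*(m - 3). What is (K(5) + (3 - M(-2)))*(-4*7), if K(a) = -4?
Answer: 308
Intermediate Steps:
M(m) = m*(-3 + m)
(K(5) + (3 - M(-2)))*(-4*7) = (-4 + (3 - (-2)*(-3 - 2)))*(-4*7) = (-4 + (3 - (-2)*(-5)))*(-28) = (-4 + (3 - 1*10))*(-28) = (-4 + (3 - 10))*(-28) = (-4 - 7)*(-28) = -11*(-28) = 308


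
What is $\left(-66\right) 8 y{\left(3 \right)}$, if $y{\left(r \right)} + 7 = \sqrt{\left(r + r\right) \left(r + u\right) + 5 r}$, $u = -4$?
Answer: $2112$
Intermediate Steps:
$y{\left(r \right)} = -7 + \sqrt{5 r + 2 r \left(-4 + r\right)}$ ($y{\left(r \right)} = -7 + \sqrt{\left(r + r\right) \left(r - 4\right) + 5 r} = -7 + \sqrt{2 r \left(-4 + r\right) + 5 r} = -7 + \sqrt{5 r + 2 r \left(-4 + r\right)}$)
$\left(-66\right) 8 y{\left(3 \right)} = \left(-66\right) 8 \left(-7 + \sqrt{3 \left(-3 + 2 \cdot 3\right)}\right) = - 528 \left(-7 + \sqrt{3 \left(-3 + 6\right)}\right) = - 528 \left(-7 + \sqrt{3 \cdot 3}\right) = - 528 \left(-7 + \sqrt{9}\right) = - 528 \left(-7 + 3\right) = \left(-528\right) \left(-4\right) = 2112$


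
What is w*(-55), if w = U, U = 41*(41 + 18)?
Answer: -133045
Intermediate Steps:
U = 2419 (U = 41*59 = 2419)
w = 2419
w*(-55) = 2419*(-55) = -133045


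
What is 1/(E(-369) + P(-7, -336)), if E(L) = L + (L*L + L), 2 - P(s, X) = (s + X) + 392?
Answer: 1/135376 ≈ 7.3868e-6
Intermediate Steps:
P(s, X) = -390 - X - s (P(s, X) = 2 - ((s + X) + 392) = 2 - ((X + s) + 392) = 2 - (392 + X + s) = 2 + (-392 - X - s) = -390 - X - s)
E(L) = L² + 2*L (E(L) = L + (L² + L) = L + (L + L²) = L² + 2*L)
1/(E(-369) + P(-7, -336)) = 1/(-369*(2 - 369) + (-390 - 1*(-336) - 1*(-7))) = 1/(-369*(-367) + (-390 + 336 + 7)) = 1/(135423 - 47) = 1/135376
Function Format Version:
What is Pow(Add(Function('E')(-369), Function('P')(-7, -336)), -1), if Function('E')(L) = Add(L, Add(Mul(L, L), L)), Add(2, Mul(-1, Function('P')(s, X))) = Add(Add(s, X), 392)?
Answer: Rational(1, 135376) ≈ 7.3868e-6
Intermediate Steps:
Function('P')(s, X) = Add(-390, Mul(-1, X), Mul(-1, s)) (Function('P')(s, X) = Add(2, Mul(-1, Add(Add(s, X), 392))) = Add(2, Mul(-1, Add(Add(X, s), 392))) = Add(2, Mul(-1, Add(392, X, s))) = Add(2, Add(-392, Mul(-1, X), Mul(-1, s))) = Add(-390, Mul(-1, X), Mul(-1, s)))
Function('E')(L) = Add(Pow(L, 2), Mul(2, L)) (Function('E')(L) = Add(L, Add(Pow(L, 2), L)) = Add(L, Add(L, Pow(L, 2))) = Add(Pow(L, 2), Mul(2, L)))
Pow(Add(Function('E')(-369), Function('P')(-7, -336)), -1) = Pow(Add(Mul(-369, Add(2, -369)), Add(-390, Mul(-1, -336), Mul(-1, -7))), -1) = Pow(Add(Mul(-369, -367), Add(-390, 336, 7)), -1) = Pow(Add(135423, -47), -1) = Pow(135376, -1) = Rational(1, 135376)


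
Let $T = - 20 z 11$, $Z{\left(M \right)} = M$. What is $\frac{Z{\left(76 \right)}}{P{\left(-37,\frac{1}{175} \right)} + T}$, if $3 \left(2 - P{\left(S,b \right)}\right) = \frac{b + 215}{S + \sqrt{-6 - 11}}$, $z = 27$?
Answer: $- \frac{4787327837950}{373920966814641} - \frac{41702150 i \sqrt{17}}{373920966814641} \approx -0.012803 - 4.5984 \cdot 10^{-7} i$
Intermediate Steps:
$T = -5940$ ($T = \left(-20\right) 27 \cdot 11 = \left(-540\right) 11 = -5940$)
$P{\left(S,b \right)} = 2 - \frac{215 + b}{3 \left(S + i \sqrt{17}\right)}$ ($P{\left(S,b \right)} = 2 - \frac{\left(b + 215\right) \frac{1}{S + \sqrt{-6 - 11}}}{3} = 2 - \frac{\left(215 + b\right) \frac{1}{S + \sqrt{-17}}}{3} = 2 - \frac{\left(215 + b\right) \frac{1}{S + i \sqrt{17}}}{3} = 2 - \frac{\frac{1}{S + i \sqrt{17}} \left(215 + b\right)}{3} = 2 - \frac{215 + b}{3 \left(S + i \sqrt{17}\right)}$)
$\frac{Z{\left(76 \right)}}{P{\left(-37,\frac{1}{175} \right)} + T} = \frac{76}{\frac{-215 - \frac{1}{175} + 6 \left(-37\right) + 6 i \sqrt{17}}{3 \left(-37 + i \sqrt{17}\right)} - 5940} = \frac{76}{\frac{-215 - \frac{1}{175} - 222 + 6 i \sqrt{17}}{3 \left(-37 + i \sqrt{17}\right)} - 5940} = \frac{76}{\frac{- \frac{76476}{175} + 6 i \sqrt{17}}{3 \left(-37 + i \sqrt{17}\right)} - 5940} = \frac{76}{-5940 + \frac{- \frac{76476}{175} + 6 i \sqrt{17}}{3 \left(-37 + i \sqrt{17}\right)}}$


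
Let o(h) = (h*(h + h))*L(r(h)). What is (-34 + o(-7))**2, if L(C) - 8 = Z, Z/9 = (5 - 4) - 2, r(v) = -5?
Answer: 17424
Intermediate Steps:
Z = -9 (Z = 9*((5 - 4) - 2) = 9*(1 - 2) = 9*(-1) = -9)
L(C) = -1 (L(C) = 8 - 9 = -1)
o(h) = -2*h**2 (o(h) = (h*(h + h))*(-1) = (h*(2*h))*(-1) = (2*h**2)*(-1) = -2*h**2)
(-34 + o(-7))**2 = (-34 - 2*(-7)**2)**2 = (-34 - 2*49)**2 = (-34 - 98)**2 = (-132)**2 = 17424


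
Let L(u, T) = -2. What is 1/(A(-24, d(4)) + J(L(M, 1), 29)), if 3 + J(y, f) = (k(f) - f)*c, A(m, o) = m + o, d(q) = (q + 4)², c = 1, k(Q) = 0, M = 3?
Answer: ⅛ ≈ 0.12500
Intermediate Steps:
d(q) = (4 + q)²
J(y, f) = -3 - f (J(y, f) = -3 + (0 - f)*1 = -3 - f*1 = -3 - f)
1/(A(-24, d(4)) + J(L(M, 1), 29)) = 1/((-24 + (4 + 4)²) + (-3 - 1*29)) = 1/((-24 + 8²) + (-3 - 29)) = 1/((-24 + 64) - 32) = 1/(40 - 32) = 1/8 = ⅛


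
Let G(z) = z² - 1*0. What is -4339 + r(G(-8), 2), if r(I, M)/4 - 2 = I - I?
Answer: -4331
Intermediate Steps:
G(z) = z² (G(z) = z² + 0 = z²)
r(I, M) = 8 (r(I, M) = 8 + 4*(I - I) = 8 + 4*0 = 8 + 0 = 8)
-4339 + r(G(-8), 2) = -4339 + 8 = -4331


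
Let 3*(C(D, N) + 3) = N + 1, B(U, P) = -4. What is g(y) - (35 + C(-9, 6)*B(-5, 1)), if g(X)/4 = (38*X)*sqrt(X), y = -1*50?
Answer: -113/3 - 38000*I*sqrt(2) ≈ -37.667 - 53740.0*I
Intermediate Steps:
y = -50
C(D, N) = -8/3 + N/3 (C(D, N) = -3 + (N + 1)/3 = -3 + (1 + N)/3 = -3 + (1/3 + N/3) = -8/3 + N/3)
g(X) = 152*X**(3/2) (g(X) = 4*((38*X)*sqrt(X)) = 4*(38*X**(3/2)) = 152*X**(3/2))
g(y) - (35 + C(-9, 6)*B(-5, 1)) = 152*(-50)**(3/2) - (35 + (-8/3 + (1/3)*6)*(-4)) = 152*(-250*I*sqrt(2)) - (35 + (-8/3 + 2)*(-4)) = -38000*I*sqrt(2) - (35 - 2/3*(-4)) = -38000*I*sqrt(2) - (35 + 8/3) = -38000*I*sqrt(2) - 1*113/3 = -38000*I*sqrt(2) - 113/3 = -113/3 - 38000*I*sqrt(2)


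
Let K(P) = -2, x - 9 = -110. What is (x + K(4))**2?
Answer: 10609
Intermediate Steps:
x = -101 (x = 9 - 110 = -101)
(x + K(4))**2 = (-101 - 2)**2 = (-103)**2 = 10609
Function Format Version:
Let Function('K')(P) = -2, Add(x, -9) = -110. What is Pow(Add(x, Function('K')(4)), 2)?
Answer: 10609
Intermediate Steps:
x = -101 (x = Add(9, -110) = -101)
Pow(Add(x, Function('K')(4)), 2) = Pow(Add(-101, -2), 2) = Pow(-103, 2) = 10609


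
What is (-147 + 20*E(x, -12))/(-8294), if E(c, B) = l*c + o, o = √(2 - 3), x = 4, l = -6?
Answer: 57/754 - 10*I/4147 ≈ 0.075597 - 0.0024114*I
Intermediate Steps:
o = I (o = √(-1) = I ≈ 1.0*I)
E(c, B) = I - 6*c (E(c, B) = -6*c + I = I - 6*c)
(-147 + 20*E(x, -12))/(-8294) = (-147 + 20*(I - 6*4))/(-8294) = (-147 + 20*(I - 24))*(-1/8294) = (-147 + 20*(-24 + I))*(-1/8294) = (-147 + (-480 + 20*I))*(-1/8294) = (-627 + 20*I)*(-1/8294) = 57/754 - 10*I/4147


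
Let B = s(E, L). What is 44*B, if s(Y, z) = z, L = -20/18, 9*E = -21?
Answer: -440/9 ≈ -48.889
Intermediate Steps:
E = -7/3 (E = (1/9)*(-21) = -7/3 ≈ -2.3333)
L = -10/9 (L = -20*1/18 = -10/9 ≈ -1.1111)
B = -10/9 ≈ -1.1111
44*B = 44*(-10/9) = -440/9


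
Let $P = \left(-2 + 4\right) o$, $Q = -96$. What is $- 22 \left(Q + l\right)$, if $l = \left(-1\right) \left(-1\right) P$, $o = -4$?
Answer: $2288$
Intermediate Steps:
$P = -8$ ($P = \left(-2 + 4\right) \left(-4\right) = 2 \left(-4\right) = -8$)
$l = -8$ ($l = \left(-1\right) \left(-1\right) \left(-8\right) = 1 \left(-8\right) = -8$)
$- 22 \left(Q + l\right) = - 22 \left(-96 - 8\right) = \left(-22\right) \left(-104\right) = 2288$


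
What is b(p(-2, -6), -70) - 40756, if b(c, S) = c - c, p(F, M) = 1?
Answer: -40756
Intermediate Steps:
b(c, S) = 0
b(p(-2, -6), -70) - 40756 = 0 - 40756 = -40756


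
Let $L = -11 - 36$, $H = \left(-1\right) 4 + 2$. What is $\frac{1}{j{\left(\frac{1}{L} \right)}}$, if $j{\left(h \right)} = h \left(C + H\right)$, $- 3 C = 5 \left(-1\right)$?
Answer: $141$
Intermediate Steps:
$H = -2$ ($H = -4 + 2 = -2$)
$L = -47$
$C = \frac{5}{3}$ ($C = - \frac{5 \left(-1\right)}{3} = \left(- \frac{1}{3}\right) \left(-5\right) = \frac{5}{3} \approx 1.6667$)
$j{\left(h \right)} = - \frac{h}{3}$ ($j{\left(h \right)} = h \left(\frac{5}{3} - 2\right) = h \left(- \frac{1}{3}\right) = - \frac{h}{3}$)
$\frac{1}{j{\left(\frac{1}{L} \right)}} = \frac{1}{\left(- \frac{1}{3}\right) \frac{1}{-47}} = \frac{1}{\left(- \frac{1}{3}\right) \left(- \frac{1}{47}\right)} = \frac{1}{\frac{1}{141}} = 141$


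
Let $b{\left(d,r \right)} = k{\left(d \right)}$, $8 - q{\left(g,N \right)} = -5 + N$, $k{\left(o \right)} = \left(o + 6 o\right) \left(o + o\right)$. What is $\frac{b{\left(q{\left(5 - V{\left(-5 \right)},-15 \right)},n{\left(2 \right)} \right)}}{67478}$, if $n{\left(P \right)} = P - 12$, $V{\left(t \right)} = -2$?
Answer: $\frac{5488}{33739} \approx 0.16266$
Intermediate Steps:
$n{\left(P \right)} = -12 + P$
$k{\left(o \right)} = 14 o^{2}$ ($k{\left(o \right)} = 7 o 2 o = 14 o^{2}$)
$q{\left(g,N \right)} = 13 - N$ ($q{\left(g,N \right)} = 8 - \left(-5 + N\right) = 13 - N$)
$b{\left(d,r \right)} = 14 d^{2}$
$\frac{b{\left(q{\left(5 - V{\left(-5 \right)},-15 \right)},n{\left(2 \right)} \right)}}{67478} = \frac{14 \left(13 - -15\right)^{2}}{67478} = 14 \left(13 + 15\right)^{2} \cdot \frac{1}{67478} = 14 \cdot 28^{2} \cdot \frac{1}{67478} = 14 \cdot 784 \cdot \frac{1}{67478} = 10976 \cdot \frac{1}{67478} = \frac{5488}{33739}$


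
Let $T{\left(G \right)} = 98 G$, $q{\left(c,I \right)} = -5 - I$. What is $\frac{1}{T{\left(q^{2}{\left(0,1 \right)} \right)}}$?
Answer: $\frac{1}{3528} \approx 0.00028345$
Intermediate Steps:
$\frac{1}{T{\left(q^{2}{\left(0,1 \right)} \right)}} = \frac{1}{98 \left(-5 - 1\right)^{2}} = \frac{1}{98 \left(-6\right)^{2}} = \frac{1}{98 \cdot 36} = \frac{1}{3528}$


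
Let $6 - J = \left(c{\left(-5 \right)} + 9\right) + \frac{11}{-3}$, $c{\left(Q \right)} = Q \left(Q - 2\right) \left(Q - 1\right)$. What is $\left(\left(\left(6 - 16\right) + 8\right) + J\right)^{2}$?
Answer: $\frac{391876}{9} \approx 43542.0$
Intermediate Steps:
$c{\left(Q \right)} = Q \left(-1 + Q\right) \left(-2 + Q\right)$ ($c{\left(Q \right)} = Q \left(-2 + Q\right) \left(-1 + Q\right) = Q \left(-1 + Q\right) \left(-2 + Q\right)$)
$J = \frac{632}{3}$ ($J = 6 - \left(\left(- 5 \left(2 + \left(-5\right)^{2} - -15\right) + 9\right) + \frac{11}{-3}\right) = 6 - \left(\left(- 5 \left(2 + 25 + 15\right) + 9\right) + 11 \left(- \frac{1}{3}\right)\right) = 6 - \left(\left(\left(-5\right) 42 + 9\right) - \frac{11}{3}\right) = 6 - \left(\left(-210 + 9\right) - \frac{11}{3}\right) = 6 - \left(-201 - \frac{11}{3}\right) = 6 - - \frac{614}{3} = 6 + \frac{614}{3} = \frac{632}{3} \approx 210.67$)
$\left(\left(\left(6 - 16\right) + 8\right) + J\right)^{2} = \left(\left(\left(6 - 16\right) + 8\right) + \frac{632}{3}\right)^{2} = \left(\left(-10 + 8\right) + \frac{632}{3}\right)^{2} = \left(-2 + \frac{632}{3}\right)^{2} = \left(\frac{626}{3}\right)^{2} = \frac{391876}{9}$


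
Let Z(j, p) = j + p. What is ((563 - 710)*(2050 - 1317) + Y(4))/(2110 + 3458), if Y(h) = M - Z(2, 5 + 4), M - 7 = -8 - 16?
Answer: -107779/5568 ≈ -19.357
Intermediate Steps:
M = -17 (M = 7 + (-8 - 16) = 7 - 24 = -17)
Y(h) = -28 (Y(h) = -17 - (2 + (5 + 4)) = -17 - (2 + 9) = -17 - 1*11 = -17 - 11 = -28)
((563 - 710)*(2050 - 1317) + Y(4))/(2110 + 3458) = ((563 - 710)*(2050 - 1317) - 28)/(2110 + 3458) = (-147*733 - 28)/5568 = (-107751 - 28)*(1/5568) = -107779*1/5568 = -107779/5568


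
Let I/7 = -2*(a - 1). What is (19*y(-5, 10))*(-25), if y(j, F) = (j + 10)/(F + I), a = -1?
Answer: -125/2 ≈ -62.500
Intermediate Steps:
I = 28 (I = 7*(-2*(-1 - 1)) = 7*(-2*(-2)) = 7*4 = 28)
y(j, F) = (10 + j)/(28 + F) (y(j, F) = (j + 10)/(F + 28) = (10 + j)/(28 + F))
(19*y(-5, 10))*(-25) = (19*((10 - 5)/(28 + 10)))*(-25) = (19*(5/38))*(-25) = (5/2)*(-25) = -125/2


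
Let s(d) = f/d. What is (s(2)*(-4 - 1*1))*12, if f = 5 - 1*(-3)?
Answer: -240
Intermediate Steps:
f = 8 (f = 5 + 3 = 8)
s(d) = 8/d
(s(2)*(-4 - 1*1))*12 = ((8/2)*(-4 - 1*1))*12 = ((8*(1/2))*(-4 - 1))*12 = (4*(-5))*12 = -20*12 = -240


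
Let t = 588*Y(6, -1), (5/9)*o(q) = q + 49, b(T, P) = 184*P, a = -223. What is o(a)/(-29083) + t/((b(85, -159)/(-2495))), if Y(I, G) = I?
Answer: 53335041429/177260885 ≈ 300.88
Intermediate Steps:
o(q) = 441/5 + 9*q/5 (o(q) = 9*(q + 49)/5 = 9*(49 + q)/5 = 441/5 + 9*q/5)
t = 3528 (t = 588*6 = 3528)
o(a)/(-29083) + t/((b(85, -159)/(-2495))) = (441/5 + (9/5)*(-223))/(-29083) + 3528/(((184*(-159))/(-2495))) = (441/5 - 2007/5)*(-1/29083) + 3528/((-29256*(-1/2495))) = -1566/5*(-1/29083) + 3528/(29256/2495) = 1566/145415 + 3528*(2495/29256) = 1566/145415 + 366765/1219 = 53335041429/177260885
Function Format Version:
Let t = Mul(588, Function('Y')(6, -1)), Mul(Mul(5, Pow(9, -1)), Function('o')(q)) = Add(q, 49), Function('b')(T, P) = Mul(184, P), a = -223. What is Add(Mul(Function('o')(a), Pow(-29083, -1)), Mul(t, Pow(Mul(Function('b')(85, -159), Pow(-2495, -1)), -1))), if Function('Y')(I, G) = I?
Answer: Rational(53335041429, 177260885) ≈ 300.88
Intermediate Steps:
Function('o')(q) = Add(Rational(441, 5), Mul(Rational(9, 5), q)) (Function('o')(q) = Mul(Rational(9, 5), Add(q, 49)) = Mul(Rational(9, 5), Add(49, q)) = Add(Rational(441, 5), Mul(Rational(9, 5), q)))
t = 3528 (t = Mul(588, 6) = 3528)
Add(Mul(Function('o')(a), Pow(-29083, -1)), Mul(t, Pow(Mul(Function('b')(85, -159), Pow(-2495, -1)), -1))) = Add(Mul(Add(Rational(441, 5), Mul(Rational(9, 5), -223)), Pow(-29083, -1)), Mul(3528, Pow(Mul(Mul(184, -159), Pow(-2495, -1)), -1))) = Add(Mul(Add(Rational(441, 5), Rational(-2007, 5)), Rational(-1, 29083)), Mul(3528, Pow(Mul(-29256, Rational(-1, 2495)), -1))) = Add(Mul(Rational(-1566, 5), Rational(-1, 29083)), Mul(3528, Pow(Rational(29256, 2495), -1))) = Add(Rational(1566, 145415), Mul(3528, Rational(2495, 29256))) = Add(Rational(1566, 145415), Rational(366765, 1219)) = Rational(53335041429, 177260885)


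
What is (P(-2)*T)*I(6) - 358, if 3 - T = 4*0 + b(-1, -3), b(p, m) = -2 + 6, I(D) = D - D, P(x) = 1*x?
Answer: -358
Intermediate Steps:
P(x) = x
I(D) = 0
b(p, m) = 4
T = -1 (T = 3 - (4*0 + 4) = 3 - (0 + 4) = 3 - 1*4 = 3 - 4 = -1)
(P(-2)*T)*I(6) - 358 = -2*(-1)*0 - 358 = 2*0 - 358 = 0 - 358 = -358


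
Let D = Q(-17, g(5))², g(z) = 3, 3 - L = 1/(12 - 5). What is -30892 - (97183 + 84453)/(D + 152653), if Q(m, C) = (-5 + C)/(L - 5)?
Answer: -1061092130032/34347121 ≈ -30893.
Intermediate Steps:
L = 20/7 (L = 3 - 1/(12 - 5) = 3 - 1/7 = 3 - 1*⅐ = 3 - ⅐ = 20/7 ≈ 2.8571)
Q(m, C) = 7/3 - 7*C/15 (Q(m, C) = (-5 + C)/(20/7 - 5) = (-5 + C)/(-15/7) = (-5 + C)*(-7/15) = 7/3 - 7*C/15)
D = 196/225 (D = (7/3 - 7/15*3)² = (7/3 - 7/5)² = (14/15)² = 196/225 ≈ 0.87111)
-30892 - (97183 + 84453)/(D + 152653) = -30892 - (97183 + 84453)/(196/225 + 152653) = -30892 - 181636/34347121/225 = -30892 - 181636*225/34347121 = -30892 - 1*40868100/34347121 = -30892 - 40868100/34347121 = -1061092130032/34347121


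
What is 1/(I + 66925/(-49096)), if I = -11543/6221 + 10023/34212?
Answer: -870770141816/2547584134689 ≈ -0.34180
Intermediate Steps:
I = -110852011/70944284 (I = -11543*1/6221 + 10023*(1/34212) = -11543/6221 + 3341/11404 = -110852011/70944284 ≈ -1.5625)
1/(I + 66925/(-49096)) = 1/(-110852011/70944284 + 66925/(-49096)) = 1/(-110852011/70944284 + 66925*(-1/49096)) = 1/(-110852011/70944284 - 66925/49096) = 1/(-2547584134689/870770141816) = -870770141816/2547584134689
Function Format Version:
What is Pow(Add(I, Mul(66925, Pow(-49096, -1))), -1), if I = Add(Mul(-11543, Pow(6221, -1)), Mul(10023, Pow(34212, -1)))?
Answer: Rational(-870770141816, 2547584134689) ≈ -0.34180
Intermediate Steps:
I = Rational(-110852011, 70944284) (I = Add(Mul(-11543, Rational(1, 6221)), Mul(10023, Rational(1, 34212))) = Add(Rational(-11543, 6221), Rational(3341, 11404)) = Rational(-110852011, 70944284) ≈ -1.5625)
Pow(Add(I, Mul(66925, Pow(-49096, -1))), -1) = Pow(Add(Rational(-110852011, 70944284), Mul(66925, Pow(-49096, -1))), -1) = Pow(Add(Rational(-110852011, 70944284), Mul(66925, Rational(-1, 49096))), -1) = Pow(Add(Rational(-110852011, 70944284), Rational(-66925, 49096)), -1) = Pow(Rational(-2547584134689, 870770141816), -1) = Rational(-870770141816, 2547584134689)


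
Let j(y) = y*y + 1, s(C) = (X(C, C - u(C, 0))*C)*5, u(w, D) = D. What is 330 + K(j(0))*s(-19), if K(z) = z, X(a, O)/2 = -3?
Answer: 900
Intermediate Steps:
X(a, O) = -6 (X(a, O) = 2*(-3) = -6)
s(C) = -30*C (s(C) = -6*C*5 = -30*C)
j(y) = 1 + y² (j(y) = y² + 1 = 1 + y²)
330 + K(j(0))*s(-19) = 330 + (1 + 0²)*(-30*(-19)) = 330 + (1 + 0)*570 = 330 + 1*570 = 330 + 570 = 900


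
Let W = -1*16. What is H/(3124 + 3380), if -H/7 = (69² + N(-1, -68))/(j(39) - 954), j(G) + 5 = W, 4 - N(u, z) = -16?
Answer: 33467/6341400 ≈ 0.0052775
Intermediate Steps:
N(u, z) = 20 (N(u, z) = 4 - 1*(-16) = 4 + 16 = 20)
W = -16
j(G) = -21 (j(G) = -5 - 16 = -21)
H = 33467/975 (H = -7*(69² + 20)/(-21 - 954) = -7*(4761 + 20)/(-975) = -33467*(-1)/975 = -7*(-4781/975) = 33467/975 ≈ 34.325)
H/(3124 + 3380) = 33467/(975*(3124 + 3380)) = (33467/975)/6504 = (33467/975)*(1/6504) = 33467/6341400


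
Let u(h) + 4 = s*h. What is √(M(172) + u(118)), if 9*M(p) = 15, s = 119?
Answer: √126357/3 ≈ 118.49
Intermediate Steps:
M(p) = 5/3 (M(p) = (⅑)*15 = 5/3)
u(h) = -4 + 119*h
√(M(172) + u(118)) = √(5/3 + (-4 + 119*118)) = √(5/3 + (-4 + 14042)) = √(5/3 + 14038) = √(42119/3) = √126357/3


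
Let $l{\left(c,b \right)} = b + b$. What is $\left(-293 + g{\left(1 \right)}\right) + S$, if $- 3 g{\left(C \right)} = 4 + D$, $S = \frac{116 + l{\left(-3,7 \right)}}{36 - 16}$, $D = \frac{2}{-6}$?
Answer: $- \frac{5179}{18} \approx -287.72$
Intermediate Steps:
$D = - \frac{1}{3}$ ($D = 2 \left(- \frac{1}{6}\right) = - \frac{1}{3} \approx -0.33333$)
$l{\left(c,b \right)} = 2 b$
$S = \frac{13}{2}$ ($S = \frac{116 + 2 \cdot 7}{36 - 16} = \frac{116 + 14}{20} = 130 \cdot \frac{1}{20} = \frac{13}{2} \approx 6.5$)
$g{\left(C \right)} = - \frac{11}{9}$ ($g{\left(C \right)} = - \frac{4 - \frac{1}{3}}{3} = \left(- \frac{1}{3}\right) \frac{11}{3} = - \frac{11}{9}$)
$\left(-293 + g{\left(1 \right)}\right) + S = \left(-293 - \frac{11}{9}\right) + \frac{13}{2} = - \frac{2648}{9} + \frac{13}{2} = - \frac{5179}{18}$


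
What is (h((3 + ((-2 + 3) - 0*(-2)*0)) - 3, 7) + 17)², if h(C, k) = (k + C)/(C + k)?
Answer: 324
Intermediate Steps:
h(C, k) = 1 (h(C, k) = (C + k)/(C + k) = 1)
(h((3 + ((-2 + 3) - 0*(-2)*0)) - 3, 7) + 17)² = (1 + 17)² = 18² = 324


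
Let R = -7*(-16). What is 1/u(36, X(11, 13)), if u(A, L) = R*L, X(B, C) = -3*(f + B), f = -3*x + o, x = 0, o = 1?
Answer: -1/4032 ≈ -0.00024802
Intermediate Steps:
f = 1 (f = -3*0 + 1 = 0 + 1 = 1)
X(B, C) = -3 - 3*B (X(B, C) = -3*(1 + B) = -3 - 3*B)
R = 112
u(A, L) = 112*L
1/u(36, X(11, 13)) = 1/(112*(-3 - 3*11)) = 1/(112*(-3 - 33)) = 1/(112*(-36)) = 1/(-4032) = -1/4032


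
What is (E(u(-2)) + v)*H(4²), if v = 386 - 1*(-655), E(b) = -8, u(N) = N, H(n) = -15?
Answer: -15495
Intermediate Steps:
v = 1041 (v = 386 + 655 = 1041)
(E(u(-2)) + v)*H(4²) = (-8 + 1041)*(-15) = 1033*(-15) = -15495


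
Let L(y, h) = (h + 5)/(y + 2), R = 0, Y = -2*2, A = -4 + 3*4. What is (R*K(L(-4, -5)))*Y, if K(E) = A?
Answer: 0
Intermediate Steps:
A = 8 (A = -4 + 12 = 8)
Y = -4
L(y, h) = (5 + h)/(2 + y)
K(E) = 8
(R*K(L(-4, -5)))*Y = (0*8)*(-4) = 0*(-4) = 0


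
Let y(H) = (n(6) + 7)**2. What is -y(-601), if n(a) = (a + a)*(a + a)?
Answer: -22801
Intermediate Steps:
n(a) = 4*a**2 (n(a) = (2*a)*(2*a) = 4*a**2)
y(H) = 22801 (y(H) = (4*6**2 + 7)**2 = (4*36 + 7)**2 = (144 + 7)**2 = 151**2 = 22801)
-y(-601) = -1*22801 = -22801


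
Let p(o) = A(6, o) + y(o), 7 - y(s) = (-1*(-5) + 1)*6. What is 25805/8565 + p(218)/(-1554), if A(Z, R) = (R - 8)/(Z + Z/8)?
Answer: 24049733/7986006 ≈ 3.0115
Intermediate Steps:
A(Z, R) = 8*(-8 + R)/(9*Z) (A(Z, R) = (-8 + R)/(Z + Z*(⅛)) = (-8 + R)/(Z + Z/8) = (-8 + R)/((9*Z/8)) = (-8 + R)*(8/(9*Z)) = 8*(-8 + R)/(9*Z))
y(s) = -29 (y(s) = 7 - (-1*(-5) + 1)*6 = 7 - (5 + 1)*6 = 7 - 6*6 = 7 - 1*36 = 7 - 36 = -29)
p(o) = -815/27 + 4*o/27 (p(o) = (8/9)*(-8 + o)/6 - 29 = (8/9)*(⅙)*(-8 + o) - 29 = (-32/27 + 4*o/27) - 29 = -815/27 + 4*o/27)
25805/8565 + p(218)/(-1554) = 25805/8565 + (-815/27 + (4/27)*218)/(-1554) = 25805*(1/8565) + (-815/27 + 872/27)*(-1/1554) = 5161/1713 + (19/9)*(-1/1554) = 5161/1713 - 19/13986 = 24049733/7986006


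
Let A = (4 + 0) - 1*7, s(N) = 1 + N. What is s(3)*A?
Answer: -12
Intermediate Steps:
A = -3 (A = 4 - 7 = -3)
s(3)*A = (1 + 3)*(-3) = 4*(-3) = -12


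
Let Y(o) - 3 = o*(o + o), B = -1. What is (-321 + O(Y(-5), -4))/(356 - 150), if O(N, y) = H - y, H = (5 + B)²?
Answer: -301/206 ≈ -1.4612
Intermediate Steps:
Y(o) = 3 + 2*o² (Y(o) = 3 + o*(o + o) = 3 + o*(2*o) = 3 + 2*o²)
H = 16 (H = (5 - 1)² = 4² = 16)
O(N, y) = 16 - y
(-321 + O(Y(-5), -4))/(356 - 150) = (-321 + (16 - 1*(-4)))/(356 - 150) = (-321 + (16 + 4))/206 = (-321 + 20)*(1/206) = -301*1/206 = -301/206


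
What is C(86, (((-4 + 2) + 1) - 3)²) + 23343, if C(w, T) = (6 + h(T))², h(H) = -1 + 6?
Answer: 23464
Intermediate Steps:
h(H) = 5
C(w, T) = 121 (C(w, T) = (6 + 5)² = 11² = 121)
C(86, (((-4 + 2) + 1) - 3)²) + 23343 = 121 + 23343 = 23464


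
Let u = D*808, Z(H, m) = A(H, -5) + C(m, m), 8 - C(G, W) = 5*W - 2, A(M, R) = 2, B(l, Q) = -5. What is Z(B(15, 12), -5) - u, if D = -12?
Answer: 9733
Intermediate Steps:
C(G, W) = 10 - 5*W (C(G, W) = 8 - (5*W - 2) = 8 - (-2 + 5*W) = 8 + (2 - 5*W) = 10 - 5*W)
Z(H, m) = 12 - 5*m (Z(H, m) = 2 + (10 - 5*m) = 12 - 5*m)
u = -9696 (u = -12*808 = -9696)
Z(B(15, 12), -5) - u = (12 - 5*(-5)) - 1*(-9696) = (12 + 25) + 9696 = 37 + 9696 = 9733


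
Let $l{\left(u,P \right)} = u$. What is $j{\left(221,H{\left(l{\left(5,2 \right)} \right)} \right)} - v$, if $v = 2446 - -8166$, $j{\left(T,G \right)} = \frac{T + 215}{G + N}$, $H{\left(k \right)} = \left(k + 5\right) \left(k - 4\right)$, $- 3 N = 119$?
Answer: $- \frac{945776}{89} \approx -10627.0$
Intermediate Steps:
$N = - \frac{119}{3}$ ($N = \left(- \frac{1}{3}\right) 119 = - \frac{119}{3} \approx -39.667$)
$H{\left(k \right)} = \left(-4 + k\right) \left(5 + k\right)$ ($H{\left(k \right)} = \left(5 + k\right) \left(-4 + k\right) = \left(-4 + k\right) \left(5 + k\right)$)
$j{\left(T,G \right)} = \frac{215 + T}{- \frac{119}{3} + G}$ ($j{\left(T,G \right)} = \frac{T + 215}{G - \frac{119}{3}} = \frac{215 + T}{- \frac{119}{3} + G}$)
$v = 10612$ ($v = 2446 + 8166 = 10612$)
$j{\left(221,H{\left(l{\left(5,2 \right)} \right)} \right)} - v = \frac{3 \left(215 + 221\right)}{-119 + 3 \left(-20 + 5 + 5^{2}\right)} - 10612 = 3 \frac{1}{-119 + 3 \left(-20 + 5 + 25\right)} 436 - 10612 = 3 \frac{1}{-119 + 3 \cdot 10} \cdot 436 - 10612 = 3 \frac{1}{-119 + 30} \cdot 436 - 10612 = 3 \frac{1}{-89} \cdot 436 - 10612 = 3 \left(- \frac{1}{89}\right) 436 - 10612 = - \frac{1308}{89} - 10612 = - \frac{945776}{89}$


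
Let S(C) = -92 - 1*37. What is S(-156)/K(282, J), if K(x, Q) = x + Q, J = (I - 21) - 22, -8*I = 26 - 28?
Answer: -172/319 ≈ -0.53918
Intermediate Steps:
I = ¼ (I = -(26 - 28)/8 = -⅛*(-2) = ¼ ≈ 0.25000)
S(C) = -129 (S(C) = -92 - 37 = -129)
J = -171/4 (J = (¼ - 21) - 22 = -83/4 - 22 = -171/4 ≈ -42.750)
K(x, Q) = Q + x
S(-156)/K(282, J) = -129/(-171/4 + 282) = -129/957/4 = -129*4/957 = -172/319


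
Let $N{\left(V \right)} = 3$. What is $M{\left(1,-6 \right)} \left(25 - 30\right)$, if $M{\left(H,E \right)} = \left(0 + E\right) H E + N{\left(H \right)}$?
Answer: $-195$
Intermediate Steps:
$M{\left(H,E \right)} = 3 + H E^{2}$ ($M{\left(H,E \right)} = \left(0 + E\right) H E + 3 = E H E + 3 = H E^{2} + 3 = 3 + H E^{2}$)
$M{\left(1,-6 \right)} \left(25 - 30\right) = \left(3 + 1 \left(-6\right)^{2}\right) \left(25 - 30\right) = \left(3 + 1 \cdot 36\right) \left(-5\right) = \left(3 + 36\right) \left(-5\right) = 39 \left(-5\right) = -195$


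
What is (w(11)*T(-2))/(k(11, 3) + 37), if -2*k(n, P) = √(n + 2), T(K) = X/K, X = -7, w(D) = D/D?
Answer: 518/5463 + 7*√13/5463 ≈ 0.099440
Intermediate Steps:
w(D) = 1
T(K) = -7/K
k(n, P) = -√(2 + n)/2 (k(n, P) = -√(n + 2)/2 = -√(2 + n)/2)
(w(11)*T(-2))/(k(11, 3) + 37) = (1*(-7/(-2)))/(-√(2 + 11)/2 + 37) = (1*(-7*(-½)))/(-√13/2 + 37) = (1*(7/2))/(37 - √13/2) = 7/(2*(37 - √13/2))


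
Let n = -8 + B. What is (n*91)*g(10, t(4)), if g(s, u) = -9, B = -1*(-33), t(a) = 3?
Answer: -20475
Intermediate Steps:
B = 33
n = 25 (n = -8 + 33 = 25)
(n*91)*g(10, t(4)) = (25*91)*(-9) = 2275*(-9) = -20475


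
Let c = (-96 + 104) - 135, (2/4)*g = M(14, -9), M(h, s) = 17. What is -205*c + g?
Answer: 26069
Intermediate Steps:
g = 34 (g = 2*17 = 34)
c = -127 (c = 8 - 135 = -127)
-205*c + g = -205*(-127) + 34 = 26035 + 34 = 26069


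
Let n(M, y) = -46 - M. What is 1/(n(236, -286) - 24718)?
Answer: -1/25000 ≈ -4.0000e-5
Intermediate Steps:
1/(n(236, -286) - 24718) = 1/((-46 - 1*236) - 24718) = 1/((-46 - 236) - 24718) = 1/(-282 - 24718) = 1/(-25000) = -1/25000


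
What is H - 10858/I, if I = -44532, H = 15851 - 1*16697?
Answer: -18831607/22266 ≈ -845.76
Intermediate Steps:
H = -846 (H = 15851 - 16697 = -846)
H - 10858/I = -846 - 10858/(-44532) = -846 - 10858*(-1)/44532 = -846 - 1*(-5429/22266) = -846 + 5429/22266 = -18831607/22266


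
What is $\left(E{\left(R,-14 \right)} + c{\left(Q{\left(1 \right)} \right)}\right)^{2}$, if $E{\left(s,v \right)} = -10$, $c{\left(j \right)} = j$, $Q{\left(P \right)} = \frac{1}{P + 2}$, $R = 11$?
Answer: $\frac{841}{9} \approx 93.444$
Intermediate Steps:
$Q{\left(P \right)} = \frac{1}{2 + P}$
$\left(E{\left(R,-14 \right)} + c{\left(Q{\left(1 \right)} \right)}\right)^{2} = \left(-10 + \frac{1}{2 + 1}\right)^{2} = \left(-10 + \frac{1}{3}\right)^{2} = \left(- \frac{29}{3}\right)^{2} = \frac{841}{9}$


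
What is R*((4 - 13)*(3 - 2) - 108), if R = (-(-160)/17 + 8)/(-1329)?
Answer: 11544/7531 ≈ 1.5329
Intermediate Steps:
R = -296/22593 (R = (-(-160)/17 + 8)*(-1/1329) = (-16*(-10/17) + 8)*(-1/1329) = (160/17 + 8)*(-1/1329) = (296/17)*(-1/1329) = -296/22593 ≈ -0.013101)
R*((4 - 13)*(3 - 2) - 108) = -296*((4 - 13)*(3 - 2) - 108)/22593 = -296*(-9*1 - 108)/22593 = -296*(-9 - 108)/22593 = -296/22593*(-117) = 11544/7531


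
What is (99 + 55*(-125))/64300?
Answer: -1694/16075 ≈ -0.10538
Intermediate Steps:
(99 + 55*(-125))/64300 = (99 - 6875)*(1/64300) = -6776*1/64300 = -1694/16075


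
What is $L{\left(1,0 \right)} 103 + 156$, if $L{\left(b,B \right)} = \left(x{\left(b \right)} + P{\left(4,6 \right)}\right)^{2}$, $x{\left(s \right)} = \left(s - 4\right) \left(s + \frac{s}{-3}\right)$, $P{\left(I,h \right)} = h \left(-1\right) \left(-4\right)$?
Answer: $50008$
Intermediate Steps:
$P{\left(I,h \right)} = 4 h$ ($P{\left(I,h \right)} = - h \left(-4\right) = 4 h$)
$x{\left(s \right)} = \frac{2 s \left(-4 + s\right)}{3}$ ($x{\left(s \right)} = \left(-4 + s\right) \left(s + s \left(- \frac{1}{3}\right)\right) = \left(-4 + s\right) \left(s - \frac{s}{3}\right) = \left(-4 + s\right) \frac{2 s}{3} = \frac{2 s \left(-4 + s\right)}{3}$)
$L{\left(b,B \right)} = \left(24 + \frac{2 b \left(-4 + b\right)}{3}\right)^{2}$ ($L{\left(b,B \right)} = \left(\frac{2 b \left(-4 + b\right)}{3} + 4 \cdot 6\right)^{2} = \left(\frac{2 b \left(-4 + b\right)}{3} + 24\right)^{2} = \left(24 + \frac{2 b \left(-4 + b\right)}{3}\right)^{2}$)
$L{\left(1,0 \right)} 103 + 156 = \frac{4 \left(36 + 1 \left(-4 + 1\right)\right)^{2}}{9} \cdot 103 + 156 = \frac{4 \left(36 + 1 \left(-3\right)\right)^{2}}{9} \cdot 103 + 156 = \frac{4 \left(36 - 3\right)^{2}}{9} \cdot 103 + 156 = \frac{4 \cdot 33^{2}}{9} \cdot 103 + 156 = \frac{4}{9} \cdot 1089 \cdot 103 + 156 = 484 \cdot 103 + 156 = 49852 + 156 = 50008$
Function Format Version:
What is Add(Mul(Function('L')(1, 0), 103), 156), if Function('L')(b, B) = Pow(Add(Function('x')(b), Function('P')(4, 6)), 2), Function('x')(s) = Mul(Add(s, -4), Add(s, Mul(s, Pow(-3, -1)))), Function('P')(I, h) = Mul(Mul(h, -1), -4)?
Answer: 50008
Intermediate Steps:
Function('P')(I, h) = Mul(4, h) (Function('P')(I, h) = Mul(Mul(-1, h), -4) = Mul(4, h))
Function('x')(s) = Mul(Rational(2, 3), s, Add(-4, s)) (Function('x')(s) = Mul(Add(-4, s), Add(s, Mul(s, Rational(-1, 3)))) = Mul(Add(-4, s), Add(s, Mul(Rational(-1, 3), s))) = Mul(Add(-4, s), Mul(Rational(2, 3), s)) = Mul(Rational(2, 3), s, Add(-4, s)))
Function('L')(b, B) = Pow(Add(24, Mul(Rational(2, 3), b, Add(-4, b))), 2) (Function('L')(b, B) = Pow(Add(Mul(Rational(2, 3), b, Add(-4, b)), Mul(4, 6)), 2) = Pow(Add(Mul(Rational(2, 3), b, Add(-4, b)), 24), 2) = Pow(Add(24, Mul(Rational(2, 3), b, Add(-4, b))), 2))
Add(Mul(Function('L')(1, 0), 103), 156) = Add(Mul(Mul(Rational(4, 9), Pow(Add(36, Mul(1, Add(-4, 1))), 2)), 103), 156) = Add(Mul(Mul(Rational(4, 9), Pow(Add(36, Mul(1, -3)), 2)), 103), 156) = Add(Mul(Mul(Rational(4, 9), Pow(Add(36, -3), 2)), 103), 156) = Add(Mul(Mul(Rational(4, 9), Pow(33, 2)), 103), 156) = Add(Mul(Mul(Rational(4, 9), 1089), 103), 156) = Add(Mul(484, 103), 156) = Add(49852, 156) = 50008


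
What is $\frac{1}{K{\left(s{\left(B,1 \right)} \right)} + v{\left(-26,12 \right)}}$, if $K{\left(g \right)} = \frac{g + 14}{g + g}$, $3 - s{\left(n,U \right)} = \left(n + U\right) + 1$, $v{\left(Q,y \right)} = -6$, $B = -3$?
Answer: $- \frac{4}{15} \approx -0.26667$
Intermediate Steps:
$s{\left(n,U \right)} = 2 - U - n$ ($s{\left(n,U \right)} = 3 - \left(\left(n + U\right) + 1\right) = 3 - \left(\left(U + n\right) + 1\right) = 3 - \left(1 + U + n\right) = 2 - U - n$)
$K{\left(g \right)} = \frac{14 + g}{2 g}$
$\frac{1}{K{\left(s{\left(B,1 \right)} \right)} + v{\left(-26,12 \right)}} = \frac{1}{\frac{14 - -4}{2 \left(2 - 1 - -3\right)} - 6} = \frac{1}{\frac{14 + \left(2 - 1 + 3\right)}{2 \left(2 - 1 + 3\right)} - 6} = \frac{1}{\frac{14 + 4}{2 \cdot 4} - 6} = \frac{1}{\frac{1}{2} \cdot \frac{1}{4} \cdot 18 - 6} = \frac{1}{\frac{9}{4} - 6} = \frac{1}{- \frac{15}{4}} = - \frac{4}{15}$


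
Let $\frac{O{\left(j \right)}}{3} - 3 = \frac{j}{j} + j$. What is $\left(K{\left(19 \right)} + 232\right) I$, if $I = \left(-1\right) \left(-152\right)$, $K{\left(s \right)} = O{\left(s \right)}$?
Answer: $45752$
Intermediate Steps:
$O{\left(j \right)} = 12 + 3 j$ ($O{\left(j \right)} = 9 + 3 \left(\frac{j}{j} + j\right) = 9 + 3 \left(1 + j\right) = 9 + \left(3 + 3 j\right) = 12 + 3 j$)
$K{\left(s \right)} = 12 + 3 s$
$I = 152$
$\left(K{\left(19 \right)} + 232\right) I = \left(\left(12 + 3 \cdot 19\right) + 232\right) 152 = \left(\left(12 + 57\right) + 232\right) 152 = \left(69 + 232\right) 152 = 301 \cdot 152 = 45752$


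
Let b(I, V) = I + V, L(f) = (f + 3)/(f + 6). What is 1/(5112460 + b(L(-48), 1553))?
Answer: 14/71596197 ≈ 1.9554e-7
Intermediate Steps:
L(f) = (3 + f)/(6 + f)
1/(5112460 + b(L(-48), 1553)) = 1/(5112460 + ((3 - 48)/(6 - 48) + 1553)) = 1/(5112460 + (-45/(-42) + 1553)) = 1/(5112460 + (-1/42*(-45) + 1553)) = 1/(5112460 + (15/14 + 1553)) = 1/(5112460 + 21757/14) = 1/(71596197/14) = 14/71596197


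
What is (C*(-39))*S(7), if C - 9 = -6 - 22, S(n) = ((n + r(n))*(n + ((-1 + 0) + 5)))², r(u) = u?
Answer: 17573556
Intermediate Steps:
S(n) = 4*n²*(4 + n)² (S(n) = ((n + n)*(n + ((-1 + 0) + 5)))² = ((2*n)*(n + (-1 + 5)))² = ((2*n)*(n + 4))² = ((2*n)*(4 + n))² = (2*n*(4 + n))² = 4*n²*(4 + n)²)
C = -19 (C = 9 + (-6 - 22) = 9 - 28 = -19)
(C*(-39))*S(7) = (-19*(-39))*(4*7²*(4 + 7)²) = 741*(4*49*11²) = 741*(4*49*121) = 741*23716 = 17573556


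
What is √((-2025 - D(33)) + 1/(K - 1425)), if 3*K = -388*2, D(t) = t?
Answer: I*√52504948011/5051 ≈ 45.365*I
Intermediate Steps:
K = -776/3 (K = (-388*2)/3 = (-1*776)/3 = (⅓)*(-776) = -776/3 ≈ -258.67)
√((-2025 - D(33)) + 1/(K - 1425)) = √((-2025 - 1*33) + 1/(-776/3 - 1425)) = √((-2025 - 33) + 1/(-5051/3)) = √(-2058 - 3/5051) = √(-10394961/5051) = I*√52504948011/5051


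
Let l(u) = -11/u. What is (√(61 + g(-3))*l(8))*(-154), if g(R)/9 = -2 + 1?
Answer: 847*√13/2 ≈ 1527.0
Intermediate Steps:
g(R) = -9 (g(R) = 9*(-2 + 1) = 9*(-1) = -9)
(√(61 + g(-3))*l(8))*(-154) = (√(61 - 9)*(-11/8))*(-154) = (√52*(-11*⅛))*(-154) = ((2*√13)*(-11/8))*(-154) = -11*√13/4*(-154) = 847*√13/2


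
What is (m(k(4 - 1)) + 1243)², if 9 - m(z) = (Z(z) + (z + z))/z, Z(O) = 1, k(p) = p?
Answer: 14055001/9 ≈ 1.5617e+6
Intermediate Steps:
m(z) = 9 - (1 + 2*z)/z (m(z) = 9 - (1 + (z + z))/z = 9 - (1 + 2*z)/z)
(m(k(4 - 1)) + 1243)² = ((7 - 1/(4 - 1)) + 1243)² = ((7 - 1/3) + 1243)² = ((7 - 1*⅓) + 1243)² = ((7 - ⅓) + 1243)² = (20/3 + 1243)² = (3749/3)² = 14055001/9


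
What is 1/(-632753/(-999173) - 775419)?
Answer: -999173/774777095734 ≈ -1.2896e-6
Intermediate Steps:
1/(-632753/(-999173) - 775419) = 1/(-632753*(-1/999173) - 775419) = 1/(632753/999173 - 775419) = 1/(-774777095734/999173) = -999173/774777095734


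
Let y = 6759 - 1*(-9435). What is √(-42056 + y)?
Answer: I*√25862 ≈ 160.82*I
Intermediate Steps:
y = 16194 (y = 6759 + 9435 = 16194)
√(-42056 + y) = √(-42056 + 16194) = √(-25862) = I*√25862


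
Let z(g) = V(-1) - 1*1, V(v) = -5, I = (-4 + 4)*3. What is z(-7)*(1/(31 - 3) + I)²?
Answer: -3/392 ≈ -0.0076531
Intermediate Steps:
I = 0 (I = 0*3 = 0)
z(g) = -6 (z(g) = -5 - 1*1 = -5 - 1 = -6)
z(-7)*(1/(31 - 3) + I)² = -6*(1/(31 - 3) + 0)² = -6*(1/28 + 0)² = -6*(1/28)² = -6*1/784 = -3/392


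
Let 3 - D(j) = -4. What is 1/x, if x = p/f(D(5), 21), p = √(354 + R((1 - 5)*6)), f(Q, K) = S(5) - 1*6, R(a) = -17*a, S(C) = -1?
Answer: -7*√762/762 ≈ -0.25358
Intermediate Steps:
D(j) = 7 (D(j) = 3 - 1*(-4) = 3 + 4 = 7)
f(Q, K) = -7 (f(Q, K) = -1 - 1*6 = -1 - 6 = -7)
p = √762 (p = √(354 - 17*(1 - 5)*6) = √(354 - (-68)*6) = √(354 - 17*(-24)) = √(354 + 408) = √762 ≈ 27.604)
x = -√762/7 (x = √762/(-7) = √762*(-⅐) = -√762/7 ≈ -3.9435)
1/x = 1/(-√762/7) = -7*√762/762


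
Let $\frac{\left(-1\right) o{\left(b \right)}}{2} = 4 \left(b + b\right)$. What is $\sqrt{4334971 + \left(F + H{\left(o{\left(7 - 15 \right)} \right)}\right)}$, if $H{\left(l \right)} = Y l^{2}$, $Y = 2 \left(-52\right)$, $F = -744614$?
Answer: $\sqrt{1886421} \approx 1373.5$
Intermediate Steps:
$o{\left(b \right)} = - 16 b$ ($o{\left(b \right)} = - 2 \cdot 4 \left(b + b\right) = - 2 \cdot 4 \cdot 2 b = - 2 \cdot 8 b = - 16 b$)
$Y = -104$
$H{\left(l \right)} = - 104 l^{2}$
$\sqrt{4334971 + \left(F + H{\left(o{\left(7 - 15 \right)} \right)}\right)} = \sqrt{4334971 - \left(744614 + 104 \left(- 16 \left(7 - 15\right)\right)^{2}\right)} = \sqrt{4334971 - \left(744614 + 104 \left(\left(-16\right) \left(-8\right)\right)^{2}\right)} = \sqrt{4334971 - \left(744614 + 104 \cdot 128^{2}\right)} = \sqrt{4334971 - 2448550} = \sqrt{1886421}$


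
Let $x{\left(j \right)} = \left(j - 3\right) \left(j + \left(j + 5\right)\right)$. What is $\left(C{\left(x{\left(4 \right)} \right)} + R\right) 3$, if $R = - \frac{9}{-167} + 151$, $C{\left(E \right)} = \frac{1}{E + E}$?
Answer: $\frac{1968129}{4342} \approx 453.28$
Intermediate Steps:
$x{\left(j \right)} = \left(-3 + j\right) \left(5 + 2 j\right)$ ($x{\left(j \right)} = \left(-3 + j\right) \left(j + \left(5 + j\right)\right) = \left(-3 + j\right) \left(5 + 2 j\right)$)
$C{\left(E \right)} = \frac{1}{2 E}$
$R = \frac{25226}{167}$ ($R = \left(-9\right) \left(- \frac{1}{167}\right) + 151 = \frac{9}{167} + 151 = \frac{25226}{167} \approx 151.05$)
$\left(C{\left(x{\left(4 \right)} \right)} + R\right) 3 = \left(\frac{1}{2 \left(-15 - 4 + 2 \cdot 4^{2}\right)} + \frac{25226}{167}\right) 3 = \left(\frac{1}{2 \left(-15 - 4 + 2 \cdot 16\right)} + \frac{25226}{167}\right) 3 = \left(\frac{1}{2 \left(-15 - 4 + 32\right)} + \frac{25226}{167}\right) 3 = \left(\frac{1}{2 \cdot 13} + \frac{25226}{167}\right) 3 = \left(\frac{1}{2} \cdot \frac{1}{13} + \frac{25226}{167}\right) 3 = \left(\frac{1}{26} + \frac{25226}{167}\right) 3 = \frac{656043}{4342} \cdot 3 = \frac{1968129}{4342}$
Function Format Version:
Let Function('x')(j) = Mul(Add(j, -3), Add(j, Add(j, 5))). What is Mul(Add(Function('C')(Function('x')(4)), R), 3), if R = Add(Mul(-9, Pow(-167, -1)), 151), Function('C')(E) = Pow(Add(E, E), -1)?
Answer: Rational(1968129, 4342) ≈ 453.28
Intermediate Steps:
Function('x')(j) = Mul(Add(-3, j), Add(5, Mul(2, j))) (Function('x')(j) = Mul(Add(-3, j), Add(j, Add(5, j))) = Mul(Add(-3, j), Add(5, Mul(2, j))))
Function('C')(E) = Mul(Rational(1, 2), Pow(E, -1)) (Function('C')(E) = Pow(Mul(2, E), -1) = Mul(Rational(1, 2), Pow(E, -1)))
R = Rational(25226, 167) (R = Add(Mul(-9, Rational(-1, 167)), 151) = Add(Rational(9, 167), 151) = Rational(25226, 167) ≈ 151.05)
Mul(Add(Function('C')(Function('x')(4)), R), 3) = Mul(Add(Mul(Rational(1, 2), Pow(Add(-15, Mul(-1, 4), Mul(2, Pow(4, 2))), -1)), Rational(25226, 167)), 3) = Mul(Add(Mul(Rational(1, 2), Pow(Add(-15, -4, Mul(2, 16)), -1)), Rational(25226, 167)), 3) = Mul(Add(Mul(Rational(1, 2), Pow(Add(-15, -4, 32), -1)), Rational(25226, 167)), 3) = Mul(Add(Mul(Rational(1, 2), Pow(13, -1)), Rational(25226, 167)), 3) = Mul(Add(Mul(Rational(1, 2), Rational(1, 13)), Rational(25226, 167)), 3) = Mul(Add(Rational(1, 26), Rational(25226, 167)), 3) = Mul(Rational(656043, 4342), 3) = Rational(1968129, 4342)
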